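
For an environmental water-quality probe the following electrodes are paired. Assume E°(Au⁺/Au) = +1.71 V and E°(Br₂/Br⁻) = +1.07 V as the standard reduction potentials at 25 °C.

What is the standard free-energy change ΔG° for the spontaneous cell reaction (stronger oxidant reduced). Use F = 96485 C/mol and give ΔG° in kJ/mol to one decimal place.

Au⁺/Au (E° = +1.71 V) is the cathode; Br₂/Br⁻ (E° = +1.07 V) is the anode, so E°cell = +0.64 V.
Balancing electrons gives n = 2 (lcm of 1 and 2).
ΔG° = −nFE° = −(2)(96485)(+0.64) = -123,501 J = -123.5 kJ/mol.

-123.5 kJ/mol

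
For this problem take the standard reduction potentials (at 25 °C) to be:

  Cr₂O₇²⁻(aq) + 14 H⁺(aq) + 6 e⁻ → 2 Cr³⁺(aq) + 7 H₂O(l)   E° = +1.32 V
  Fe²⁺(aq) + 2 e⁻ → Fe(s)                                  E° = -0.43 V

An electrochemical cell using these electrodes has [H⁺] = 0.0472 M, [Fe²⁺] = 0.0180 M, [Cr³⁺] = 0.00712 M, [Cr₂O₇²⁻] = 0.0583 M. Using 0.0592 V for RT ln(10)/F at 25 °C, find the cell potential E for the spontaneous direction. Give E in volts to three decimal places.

+1.649 V

Cr₂O₇²⁻/Cr³⁺ is the cathode (higher E°), Fe²⁺/Fe the anode: E°cell = +1.32 − (-0.43) = +1.75 V, n = 6.
Overall: Cr₂O₇²⁻(aq) + 14 H⁺(aq) + 3 Fe(s) → 2 Cr³⁺(aq) + 7 H₂O(l) + 3 Fe²⁺(aq)
Q = [Cr³⁺]^2·[Fe²⁺]^3 / ([Cr₂O₇²⁻]·[H⁺]^14); log Q = 10.270.
E = E° − (0.0592/n) log Q = +1.75 − (0.0592/6)(10.270) = +1.649 V.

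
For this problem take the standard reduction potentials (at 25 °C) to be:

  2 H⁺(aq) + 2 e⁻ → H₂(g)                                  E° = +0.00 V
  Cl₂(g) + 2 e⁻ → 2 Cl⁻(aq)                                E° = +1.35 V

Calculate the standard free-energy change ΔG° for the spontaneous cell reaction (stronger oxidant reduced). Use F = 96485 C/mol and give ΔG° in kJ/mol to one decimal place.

Cl₂/Cl⁻ (E° = +1.35 V) is the cathode; H⁺/H₂ (E° = +0.00 V) is the anode, so E°cell = +1.35 V.
Balancing electrons gives n = 2 (lcm of 2 and 2).
ΔG° = −nFE° = −(2)(96485)(+1.35) = -260,510 J = -260.5 kJ/mol.

-260.5 kJ/mol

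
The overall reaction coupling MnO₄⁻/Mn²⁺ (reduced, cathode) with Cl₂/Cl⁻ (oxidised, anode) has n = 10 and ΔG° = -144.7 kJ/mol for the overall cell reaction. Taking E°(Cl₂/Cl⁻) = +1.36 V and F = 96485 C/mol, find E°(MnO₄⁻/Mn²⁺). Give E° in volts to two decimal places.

E°cell = −ΔG°/(nF) = −(-144.7×10³)/((10)(96485)) = +0.150 V.
Since MnO₄⁻/Mn²⁺ is the cathode and Cl₂/Cl⁻ the anode, E°cell = E°(MnO₄⁻/Mn²⁺) − E°(Cl₂/Cl⁻).
So E°(MnO₄⁻/Mn²⁺) = E°cell + E°(Cl₂/Cl⁻) = +0.150 + (+1.36) = +1.51 V.

+1.51 V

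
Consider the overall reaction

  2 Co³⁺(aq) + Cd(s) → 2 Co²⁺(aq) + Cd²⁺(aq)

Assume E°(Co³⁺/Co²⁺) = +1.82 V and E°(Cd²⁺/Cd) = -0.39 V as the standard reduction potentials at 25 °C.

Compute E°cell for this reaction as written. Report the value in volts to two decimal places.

+2.21 V

The Co³⁺/Co²⁺ couple has the higher reduction potential, so it is the cathode; Cd²⁺/Cd is oxidised at the anode.
E°cell = E°(cathode) − E°(anode) = (+1.82) − (-0.39) = +2.21 V.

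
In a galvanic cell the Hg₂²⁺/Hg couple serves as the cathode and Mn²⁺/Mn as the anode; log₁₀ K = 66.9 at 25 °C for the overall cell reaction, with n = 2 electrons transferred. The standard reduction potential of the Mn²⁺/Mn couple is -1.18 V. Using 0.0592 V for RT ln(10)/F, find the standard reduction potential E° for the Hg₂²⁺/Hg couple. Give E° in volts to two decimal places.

E°cell = (0.0592/n)·log K = (0.0592/2)(66.9) = +1.980 V.
Since Hg₂²⁺/Hg is the cathode and Mn²⁺/Mn the anode, E°cell = E°(Hg₂²⁺/Hg) − E°(Mn²⁺/Mn).
So E°(Hg₂²⁺/Hg) = E°cell + E°(Mn²⁺/Mn) = +1.980 + (-1.18) = +0.80 V.

+0.80 V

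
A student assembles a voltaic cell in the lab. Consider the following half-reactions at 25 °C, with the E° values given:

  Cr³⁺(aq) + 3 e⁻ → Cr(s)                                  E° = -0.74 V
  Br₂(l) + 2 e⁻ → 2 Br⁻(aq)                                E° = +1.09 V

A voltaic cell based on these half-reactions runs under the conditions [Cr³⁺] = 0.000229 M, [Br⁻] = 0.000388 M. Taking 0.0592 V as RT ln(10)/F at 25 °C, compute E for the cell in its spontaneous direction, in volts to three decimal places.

+2.104 V

Br₂/Br⁻ is the cathode (higher E°), Cr³⁺/Cr the anode: E°cell = +1.09 − (-0.74) = +1.83 V, n = 6.
Overall: 3 Br₂(l) + 2 Cr(s) → 6 Br⁻(aq) + 2 Cr³⁺(aq)
Q = [Br⁻]^6·[Cr³⁺]^2; log Q = -27.747.
E = E° − (0.0592/n) log Q = +1.83 − (0.0592/6)(-27.747) = +2.104 V.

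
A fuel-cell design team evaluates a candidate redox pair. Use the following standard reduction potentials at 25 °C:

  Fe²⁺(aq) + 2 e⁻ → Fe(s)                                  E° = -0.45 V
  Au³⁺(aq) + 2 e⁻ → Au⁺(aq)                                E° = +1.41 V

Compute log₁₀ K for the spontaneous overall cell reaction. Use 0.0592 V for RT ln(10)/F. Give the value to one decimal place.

Cathode: Au³⁺/Au⁺; anode: Fe²⁺/Fe. E°cell = +1.86 V, n = 2.
log K = nE°cell / 0.0592 = (2)(+1.86) / 0.0592 = 62.8.

62.8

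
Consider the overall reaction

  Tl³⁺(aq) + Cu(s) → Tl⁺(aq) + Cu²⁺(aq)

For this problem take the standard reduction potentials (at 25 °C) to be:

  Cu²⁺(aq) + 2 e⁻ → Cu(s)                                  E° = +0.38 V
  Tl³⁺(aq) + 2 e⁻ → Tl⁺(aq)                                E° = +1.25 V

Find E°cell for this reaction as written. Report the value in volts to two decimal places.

The Tl³⁺/Tl⁺ couple has the higher reduction potential, so it is the cathode; Cu²⁺/Cu is oxidised at the anode.
E°cell = E°(cathode) − E°(anode) = (+1.25) − (+0.38) = +0.87 V.

+0.87 V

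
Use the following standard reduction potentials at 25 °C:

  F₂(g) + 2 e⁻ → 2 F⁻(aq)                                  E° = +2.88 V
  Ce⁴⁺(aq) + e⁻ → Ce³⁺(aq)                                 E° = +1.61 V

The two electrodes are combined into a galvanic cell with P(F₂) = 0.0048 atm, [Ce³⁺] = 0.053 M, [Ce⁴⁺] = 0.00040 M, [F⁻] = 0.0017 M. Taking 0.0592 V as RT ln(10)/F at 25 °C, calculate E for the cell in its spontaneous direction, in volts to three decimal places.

F₂/F⁻ is the cathode (higher E°), Ce⁴⁺/Ce³⁺ the anode: E°cell = +2.88 − (+1.61) = +1.27 V, n = 2.
Overall: F₂(g) + 2 Ce³⁺(aq) → 2 F⁻(aq) + 2 Ce⁴⁺(aq)
Q = [F⁻]^2·[Ce⁴⁺]^2 / (P(F₂)·[Ce³⁺]^2); log Q = -7.465.
E = E° − (0.0592/n) log Q = +1.27 − (0.0592/2)(-7.465) = +1.491 V.

+1.491 V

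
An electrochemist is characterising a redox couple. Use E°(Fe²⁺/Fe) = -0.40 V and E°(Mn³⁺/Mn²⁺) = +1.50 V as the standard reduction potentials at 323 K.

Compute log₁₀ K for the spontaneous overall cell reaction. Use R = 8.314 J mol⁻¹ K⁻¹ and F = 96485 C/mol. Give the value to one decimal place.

59.3

Cathode: Mn³⁺/Mn²⁺; anode: Fe²⁺/Fe. E°cell = (+1.50) − (-0.40) = +1.90 V, with n = 2.
ΔG° = −nFE° = −RT ln K, so ln K = nFE°/(RT) = (2)(96485)(+1.90) / ((8.314)(323)) = 136.531.
log₁₀ K = 136.531 / ln 10 = 59.3.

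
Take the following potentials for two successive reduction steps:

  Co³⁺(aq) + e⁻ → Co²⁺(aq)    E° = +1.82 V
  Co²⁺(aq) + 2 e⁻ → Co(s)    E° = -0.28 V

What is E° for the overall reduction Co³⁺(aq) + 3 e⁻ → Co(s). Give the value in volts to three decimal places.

Since ΔG° = −nFE° is additive over sequential reductions, n₃E°₃ = n₁E°₁ + n₂E°₂.
E°₃ = (1×+1.82 + 2×-0.28) / 3 = (+1.260) / 3 = +0.420 V.

+0.420 V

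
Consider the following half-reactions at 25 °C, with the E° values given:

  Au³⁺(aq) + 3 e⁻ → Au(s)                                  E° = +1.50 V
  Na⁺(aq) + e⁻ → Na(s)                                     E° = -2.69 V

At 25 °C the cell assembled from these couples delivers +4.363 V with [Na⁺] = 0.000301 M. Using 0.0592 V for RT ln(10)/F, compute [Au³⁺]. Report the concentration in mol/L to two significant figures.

0.016 M

Au³⁺/Au is the cathode, Na⁺/Na the anode: E°cell = +4.19 V, n = 3.
Overall reaction: Au³⁺(aq) + 3 Na(s) → Au(s) + 3 Na⁺(aq); Q = [Na⁺]^3/[Au³⁺]^1.
From E = E° − (0.0592/n) log Q: log Q = (E° − E)·n/0.0592 = (+4.19 − (+4.363))·3/0.0592 = -8.7669.
So 1·log[Au³⁺] = 3·log(0.000301) − log Q = -10.5643 − (-8.7669) = -1.7974; [Au³⁺] = 10^(-1.7974) ≈ 0.016 M.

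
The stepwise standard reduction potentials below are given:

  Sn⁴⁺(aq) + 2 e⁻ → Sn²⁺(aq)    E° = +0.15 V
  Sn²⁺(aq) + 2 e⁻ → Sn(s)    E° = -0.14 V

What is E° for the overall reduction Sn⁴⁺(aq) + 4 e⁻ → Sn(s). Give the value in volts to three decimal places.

Adding the free-energy changes (−nFE°) of the two steps gives −n₃FE°₃ = −n₁FE°₁ − n₂FE°₂.
E°₃ = (2×+0.15 + 2×-0.14) / 4 = (+0.020) / 4 = +0.005 V.

+0.005 V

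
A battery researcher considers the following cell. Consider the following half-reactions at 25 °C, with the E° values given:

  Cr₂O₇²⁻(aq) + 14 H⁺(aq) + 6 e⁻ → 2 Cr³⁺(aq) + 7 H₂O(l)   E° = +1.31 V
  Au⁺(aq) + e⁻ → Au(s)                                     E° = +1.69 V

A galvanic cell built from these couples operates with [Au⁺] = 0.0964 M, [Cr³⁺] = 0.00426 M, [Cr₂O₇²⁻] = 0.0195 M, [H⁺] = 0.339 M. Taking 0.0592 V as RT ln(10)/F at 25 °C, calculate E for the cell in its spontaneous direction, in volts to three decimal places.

+0.355 V

Au⁺/Au is the cathode (higher E°), Cr₂O₇²⁻/Cr³⁺ the anode: E°cell = +1.69 − (+1.31) = +0.38 V, n = 6.
Overall: 6 Au⁺(aq) + 2 Cr³⁺(aq) + 7 H₂O(l) → 6 Au(s) + Cr₂O₇²⁻(aq) + 14 H⁺(aq)
Q = [Cr₂O₇²⁻]·[H⁺]^14 / ([Au⁺]^6·[Cr³⁺]^2); log Q = 2.550.
E = E° − (0.0592/n) log Q = +0.38 − (0.0592/6)(2.550) = +0.355 V.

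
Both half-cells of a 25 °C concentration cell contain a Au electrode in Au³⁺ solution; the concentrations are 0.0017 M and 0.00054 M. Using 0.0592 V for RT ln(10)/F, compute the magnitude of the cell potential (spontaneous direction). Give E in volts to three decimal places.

For a concentration cell E°cell = 0. The 0.0017 M side is the cathode (reduction is favoured where [Au³⁺] is higher).
With n = 3, E = −(0.0592/3) log([Au³⁺]ₐₙ/[Au³⁺]꜀ₐₜ) = −(0.0592/3) log(0.00054/0.0017) = −(0.0592/3)(-0.498) = +0.010 V.

+0.010 V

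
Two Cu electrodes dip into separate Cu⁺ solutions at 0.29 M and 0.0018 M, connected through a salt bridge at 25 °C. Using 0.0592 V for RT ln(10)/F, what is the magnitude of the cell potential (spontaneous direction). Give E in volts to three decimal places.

For a concentration cell E°cell = 0. The 0.29 M side is the cathode (reduction is favoured where [Cu⁺] is higher).
With n = 1, E = −(0.0592/1) log([Cu⁺]ₐₙ/[Cu⁺]꜀ₐₜ) = −(0.0592/1) log(0.0018/0.29) = −(0.0592/1)(-2.207) = +0.131 V.

+0.131 V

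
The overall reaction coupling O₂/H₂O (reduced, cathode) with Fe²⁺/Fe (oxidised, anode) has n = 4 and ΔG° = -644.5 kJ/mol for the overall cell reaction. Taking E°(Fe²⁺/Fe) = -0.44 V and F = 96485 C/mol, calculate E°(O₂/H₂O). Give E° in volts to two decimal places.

E°cell = −ΔG°/(nF) = −(-644.5×10³)/((4)(96485)) = +1.670 V.
Since O₂/H₂O is the cathode and Fe²⁺/Fe the anode, E°cell = E°(O₂/H₂O) − E°(Fe²⁺/Fe).
So E°(O₂/H₂O) = E°cell + E°(Fe²⁺/Fe) = +1.670 + (-0.44) = +1.23 V.

+1.23 V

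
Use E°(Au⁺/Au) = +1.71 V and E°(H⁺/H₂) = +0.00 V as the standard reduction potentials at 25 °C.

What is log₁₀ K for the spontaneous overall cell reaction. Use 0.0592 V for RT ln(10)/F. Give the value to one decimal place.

Cathode: Au⁺/Au; anode: H⁺/H₂. E°cell = +1.71 V, n = 2.
log K = nE°cell / 0.0592 = (2)(+1.71) / 0.0592 = 57.8.

57.8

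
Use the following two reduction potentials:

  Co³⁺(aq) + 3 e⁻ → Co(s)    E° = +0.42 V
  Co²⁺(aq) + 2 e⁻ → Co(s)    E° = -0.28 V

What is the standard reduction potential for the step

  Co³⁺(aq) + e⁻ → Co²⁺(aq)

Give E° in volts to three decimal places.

+1.820 V

Sequential free energies add, so n₃E°₃ = n₁E°₁ + n₂E°₂.
With n₃ = 3, and the known step contributing 2×(-0.28) V, the unknown satisfies 1·E° = 3×(+0.42) − 2×(-0.28) = +1.820.
E° = +1.820 / 1 = +1.820 V.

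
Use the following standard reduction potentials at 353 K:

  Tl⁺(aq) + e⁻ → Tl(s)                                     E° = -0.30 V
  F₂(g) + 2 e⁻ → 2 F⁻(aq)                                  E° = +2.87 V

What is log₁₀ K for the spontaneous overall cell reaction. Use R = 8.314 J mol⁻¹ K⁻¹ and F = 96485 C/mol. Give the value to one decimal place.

Cathode: F₂/F⁻; anode: Tl⁺/Tl. E°cell = (+2.87) − (-0.30) = +3.17 V, with n = 2.
ΔG° = −nFE° = −RT ln K, so ln K = nFE°/(RT) = (2)(96485)(+3.17) / ((8.314)(353)) = 208.432.
log₁₀ K = 208.432 / ln 10 = 90.5.

90.5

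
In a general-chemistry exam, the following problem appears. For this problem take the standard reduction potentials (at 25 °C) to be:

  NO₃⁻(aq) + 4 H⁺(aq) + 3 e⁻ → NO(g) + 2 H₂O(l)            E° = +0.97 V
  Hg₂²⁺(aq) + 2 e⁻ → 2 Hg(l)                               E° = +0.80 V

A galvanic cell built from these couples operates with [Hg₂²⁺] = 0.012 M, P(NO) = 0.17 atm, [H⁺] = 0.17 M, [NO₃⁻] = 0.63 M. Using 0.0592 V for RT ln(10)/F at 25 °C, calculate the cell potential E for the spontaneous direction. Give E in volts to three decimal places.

NO₃⁻/NO is the cathode (higher E°), Hg₂²⁺/Hg the anode: E°cell = +0.97 − (+0.80) = +0.17 V, n = 6.
Overall: 2 NO₃⁻(aq) + 8 H⁺(aq) + 6 Hg(l) → 2 NO(g) + 4 H₂O(l) + 3 Hg₂²⁺(aq)
Q = P(NO)^2·[Hg₂²⁺]^3 / ([NO₃⁻]^2·[H⁺]^8); log Q = -0.744.
E = E° − (0.0592/n) log Q = +0.17 − (0.0592/6)(-0.744) = +0.177 V.

+0.177 V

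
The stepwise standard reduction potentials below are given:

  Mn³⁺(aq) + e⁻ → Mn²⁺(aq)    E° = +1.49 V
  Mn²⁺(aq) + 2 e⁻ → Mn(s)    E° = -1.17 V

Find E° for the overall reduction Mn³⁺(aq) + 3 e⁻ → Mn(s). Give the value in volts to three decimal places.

Since ΔG° = −nFE° is additive over sequential reductions, n₃E°₃ = n₁E°₁ + n₂E°₂.
E°₃ = (1×+1.49 + 2×-1.17) / 3 = (-0.850) / 3 = -0.283 V.

-0.283 V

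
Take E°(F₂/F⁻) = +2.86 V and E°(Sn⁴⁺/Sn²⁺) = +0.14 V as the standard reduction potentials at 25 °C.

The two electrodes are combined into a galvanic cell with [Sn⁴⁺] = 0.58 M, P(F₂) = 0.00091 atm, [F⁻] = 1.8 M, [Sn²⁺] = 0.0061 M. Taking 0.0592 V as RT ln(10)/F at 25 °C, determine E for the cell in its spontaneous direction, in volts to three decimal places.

F₂/F⁻ is the cathode (higher E°), Sn⁴⁺/Sn²⁺ the anode: E°cell = +2.86 − (+0.14) = +2.72 V, n = 2.
Overall: F₂(g) + Sn²⁺(aq) → 2 F⁻(aq) + Sn⁴⁺(aq)
Q = [F⁻]^2·[Sn⁴⁺] / (P(F₂)·[Sn²⁺]); log Q = 5.530.
E = E° − (0.0592/n) log Q = +2.72 − (0.0592/2)(5.530) = +2.556 V.

+2.556 V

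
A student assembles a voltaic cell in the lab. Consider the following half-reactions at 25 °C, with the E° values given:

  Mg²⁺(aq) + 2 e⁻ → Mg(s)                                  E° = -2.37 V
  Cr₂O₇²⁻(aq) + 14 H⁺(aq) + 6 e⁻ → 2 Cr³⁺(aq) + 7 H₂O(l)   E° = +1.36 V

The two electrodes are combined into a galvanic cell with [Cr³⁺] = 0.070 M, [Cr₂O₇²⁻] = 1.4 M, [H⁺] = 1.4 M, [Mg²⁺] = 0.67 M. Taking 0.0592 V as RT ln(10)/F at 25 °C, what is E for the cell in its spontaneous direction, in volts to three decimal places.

Cr₂O₇²⁻/Cr³⁺ is the cathode (higher E°), Mg²⁺/Mg the anode: E°cell = +1.36 − (-2.37) = +3.73 V, n = 6.
Overall: Cr₂O₇²⁻(aq) + 14 H⁺(aq) + 3 Mg(s) → 2 Cr³⁺(aq) + 7 H₂O(l) + 3 Mg²⁺(aq)
Q = [Cr³⁺]^2·[Mg²⁺]^3 / ([Cr₂O₇²⁻]·[H⁺]^14); log Q = -5.024.
E = E° − (0.0592/n) log Q = +3.73 − (0.0592/6)(-5.024) = +3.780 V.

+3.780 V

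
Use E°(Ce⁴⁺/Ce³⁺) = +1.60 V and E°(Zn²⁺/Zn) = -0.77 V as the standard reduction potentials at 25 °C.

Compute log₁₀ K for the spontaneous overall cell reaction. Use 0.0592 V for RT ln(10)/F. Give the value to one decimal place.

Cathode: Ce⁴⁺/Ce³⁺; anode: Zn²⁺/Zn. E°cell = +2.37 V, n = 2.
log K = nE°cell / 0.0592 = (2)(+2.37) / 0.0592 = 80.1.

80.1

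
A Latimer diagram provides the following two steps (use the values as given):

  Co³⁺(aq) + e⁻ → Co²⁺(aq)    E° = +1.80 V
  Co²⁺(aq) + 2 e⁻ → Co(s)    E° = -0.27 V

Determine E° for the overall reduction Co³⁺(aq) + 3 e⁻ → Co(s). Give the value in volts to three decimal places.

+0.420 V

Adding the free-energy changes (−nFE°) of the two steps gives −n₃FE°₃ = −n₁FE°₁ − n₂FE°₂.
E°₃ = (1×+1.80 + 2×-0.27) / 3 = (+1.260) / 3 = +0.420 V.
Simply averaging or adding the two E° values would be wrong; the electron-weighted sum is required.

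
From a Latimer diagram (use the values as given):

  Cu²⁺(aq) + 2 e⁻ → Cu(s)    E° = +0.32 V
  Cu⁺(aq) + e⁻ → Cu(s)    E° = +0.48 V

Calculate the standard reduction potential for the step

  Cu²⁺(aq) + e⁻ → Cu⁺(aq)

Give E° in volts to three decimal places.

Sequential free energies add, so n₃E°₃ = n₁E°₁ + n₂E°₂.
With n₃ = 2, and the known step contributing 1×(+0.48) V, the unknown satisfies 1·E° = 2×(+0.32) − 1×(+0.48) = +0.160.
E° = +0.160 / 1 = +0.160 V.

+0.160 V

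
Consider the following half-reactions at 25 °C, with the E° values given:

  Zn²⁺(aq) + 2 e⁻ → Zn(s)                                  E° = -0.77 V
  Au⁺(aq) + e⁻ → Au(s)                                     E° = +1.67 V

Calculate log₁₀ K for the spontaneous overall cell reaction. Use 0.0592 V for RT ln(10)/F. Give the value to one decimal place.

Cathode: Au⁺/Au; anode: Zn²⁺/Zn. E°cell = +2.44 V, n = 2.
log K = nE°cell / 0.0592 = (2)(+2.44) / 0.0592 = 82.4.

82.4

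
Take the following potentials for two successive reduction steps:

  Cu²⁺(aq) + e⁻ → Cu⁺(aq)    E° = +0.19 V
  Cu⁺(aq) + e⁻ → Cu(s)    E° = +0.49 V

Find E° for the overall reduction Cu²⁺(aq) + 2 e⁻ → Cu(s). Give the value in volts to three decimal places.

Standard free energies of sequential steps add: ΔG°₃ = ΔG°₁ + ΔG°₂, so n₃E°₃ = n₁E°₁ + n₂E°₂.
E°₃ = (1×+0.19 + 1×+0.49) / 2 = (+0.680) / 2 = +0.340 V.

+0.340 V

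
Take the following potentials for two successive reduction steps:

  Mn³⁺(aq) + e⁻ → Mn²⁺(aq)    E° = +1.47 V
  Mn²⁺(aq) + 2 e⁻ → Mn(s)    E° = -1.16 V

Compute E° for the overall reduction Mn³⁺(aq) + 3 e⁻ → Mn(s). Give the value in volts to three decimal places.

Standard free energies of sequential steps add: ΔG°₃ = ΔG°₁ + ΔG°₂, so n₃E°₃ = n₁E°₁ + n₂E°₂.
E°₃ = (1×+1.47 + 2×-1.16) / 3 = (-0.850) / 3 = -0.283 V.

-0.283 V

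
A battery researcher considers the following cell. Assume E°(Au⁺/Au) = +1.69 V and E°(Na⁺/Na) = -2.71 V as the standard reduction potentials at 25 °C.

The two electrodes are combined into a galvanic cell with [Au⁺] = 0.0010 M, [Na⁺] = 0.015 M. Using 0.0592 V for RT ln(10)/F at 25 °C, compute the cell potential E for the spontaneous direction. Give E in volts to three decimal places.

Au⁺/Au is the cathode (higher E°), Na⁺/Na the anode: E°cell = +1.69 − (-2.71) = +4.40 V, n = 1.
Overall: Au⁺(aq) + Na(s) → Au(s) + Na⁺(aq)
Q = [Na⁺] / ([Au⁺]); log Q = 1.176.
E = E° − (0.0592/n) log Q = +4.40 − (0.0592/1)(1.176) = +4.330 V.

+4.330 V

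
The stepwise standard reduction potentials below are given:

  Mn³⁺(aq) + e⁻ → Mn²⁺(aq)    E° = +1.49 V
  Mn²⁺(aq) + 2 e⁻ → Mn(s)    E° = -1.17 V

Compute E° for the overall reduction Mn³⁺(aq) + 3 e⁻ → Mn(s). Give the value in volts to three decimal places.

Standard free energies of sequential steps add: ΔG°₃ = ΔG°₁ + ΔG°₂, so n₃E°₃ = n₁E°₁ + n₂E°₂.
E°₃ = (1×+1.49 + 2×-1.17) / 3 = (-0.850) / 3 = -0.283 V.

-0.283 V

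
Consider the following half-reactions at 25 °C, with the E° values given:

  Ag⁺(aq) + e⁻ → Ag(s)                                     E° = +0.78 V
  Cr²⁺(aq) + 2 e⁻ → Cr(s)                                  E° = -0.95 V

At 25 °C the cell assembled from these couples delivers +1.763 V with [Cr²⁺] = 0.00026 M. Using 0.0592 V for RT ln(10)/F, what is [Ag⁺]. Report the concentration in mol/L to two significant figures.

Ag⁺/Ag is the cathode, Cr²⁺/Cr the anode: E°cell = +1.73 V, n = 2.
Overall reaction: 2 Ag⁺(aq) + Cr(s) → 2 Ag(s) + Cr²⁺(aq); Q = [Cr²⁺]^1/[Ag⁺]^2.
From E = E° − (0.0592/n) log Q: log Q = (E° − E)·n/0.0592 = (+1.73 − (+1.763))·2/0.0592 = -1.1149.
So 2·log[Ag⁺] = 1·log(0.00026) − log Q = -3.5850 − (-1.1149) = -2.4701; log[Ag⁺] = -2.4701 / 2 = -1.2350; [Ag⁺] = 10^(-1.2350) ≈ 0.058 M.

0.058 M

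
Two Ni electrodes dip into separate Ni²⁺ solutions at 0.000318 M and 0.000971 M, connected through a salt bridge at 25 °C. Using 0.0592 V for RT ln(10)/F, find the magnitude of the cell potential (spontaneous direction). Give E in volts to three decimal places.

For a concentration cell E°cell = 0. The 0.000971 M side is the cathode (reduction is favoured where [Ni²⁺] is higher).
With n = 2, E = −(0.0592/2) log([Ni²⁺]ₐₙ/[Ni²⁺]꜀ₐₜ) = −(0.0592/2) log(0.000318/0.000971) = −(0.0592/2)(-0.485) = +0.014 V.

+0.014 V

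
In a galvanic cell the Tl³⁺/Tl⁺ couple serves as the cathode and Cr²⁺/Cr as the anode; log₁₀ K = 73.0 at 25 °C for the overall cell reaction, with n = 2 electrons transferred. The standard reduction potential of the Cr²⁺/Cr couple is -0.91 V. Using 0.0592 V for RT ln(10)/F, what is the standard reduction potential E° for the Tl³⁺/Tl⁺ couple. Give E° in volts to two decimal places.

E°cell = (0.0592/n)·log K = (0.0592/2)(73.0) = +2.161 V.
Since Tl³⁺/Tl⁺ is the cathode and Cr²⁺/Cr the anode, E°cell = E°(Tl³⁺/Tl⁺) − E°(Cr²⁺/Cr).
So E°(Tl³⁺/Tl⁺) = E°cell + E°(Cr²⁺/Cr) = +2.161 + (-0.91) = +1.25 V.

+1.25 V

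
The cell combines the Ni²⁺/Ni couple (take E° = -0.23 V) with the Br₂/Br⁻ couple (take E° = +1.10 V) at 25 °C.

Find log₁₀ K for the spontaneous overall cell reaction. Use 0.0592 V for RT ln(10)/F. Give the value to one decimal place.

Cathode: Br₂/Br⁻; anode: Ni²⁺/Ni. E°cell = +1.33 V, n = 2.
log K = nE°cell / 0.0592 = (2)(+1.33) / 0.0592 = 44.9.

44.9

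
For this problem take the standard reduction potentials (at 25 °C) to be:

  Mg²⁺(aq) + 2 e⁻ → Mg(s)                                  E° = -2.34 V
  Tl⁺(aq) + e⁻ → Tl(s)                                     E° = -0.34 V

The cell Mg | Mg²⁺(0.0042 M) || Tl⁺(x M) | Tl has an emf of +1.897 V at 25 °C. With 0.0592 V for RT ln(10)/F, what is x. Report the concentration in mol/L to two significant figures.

Tl⁺/Tl is the cathode, Mg²⁺/Mg the anode: E°cell = +2.00 V, n = 2.
Overall reaction: 2 Tl⁺(aq) + Mg(s) → 2 Tl(s) + Mg²⁺(aq); Q = [Mg²⁺]^1/[Tl⁺]^2.
From E = E° − (0.0592/n) log Q: log Q = (E° − E)·n/0.0592 = (+2.00 − (+1.897))·2/0.0592 = 3.4797.
So 2·log[Tl⁺] = 1·log(0.0042) − log Q = -2.3768 − (3.4797) = -5.8565; log[Tl⁺] = -5.8565 / 2 = -2.9282; [Tl⁺] = 10^(-2.9282) ≈ 0.0012 M.

0.0012 M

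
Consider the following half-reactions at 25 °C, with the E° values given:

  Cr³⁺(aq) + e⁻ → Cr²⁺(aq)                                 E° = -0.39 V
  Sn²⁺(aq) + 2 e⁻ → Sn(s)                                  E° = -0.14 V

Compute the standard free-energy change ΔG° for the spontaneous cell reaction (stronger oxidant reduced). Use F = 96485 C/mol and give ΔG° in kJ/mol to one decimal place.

Sn²⁺/Sn (E° = -0.14 V) is the cathode; Cr³⁺/Cr²⁺ (E° = -0.39 V) is the anode, so E°cell = +0.25 V.
Balancing electrons gives n = 2 (lcm of 2 and 1).
ΔG° = −nFE° = −(2)(96485)(+0.25) = -48,242 J = -48.2 kJ/mol.

-48.2 kJ/mol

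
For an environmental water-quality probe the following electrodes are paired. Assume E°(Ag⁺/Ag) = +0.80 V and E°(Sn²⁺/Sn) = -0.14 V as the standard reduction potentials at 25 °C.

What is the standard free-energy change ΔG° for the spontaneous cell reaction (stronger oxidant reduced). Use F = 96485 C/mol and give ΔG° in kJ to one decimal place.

-181.4 kJ

Ag⁺/Ag (E° = +0.80 V) is the cathode; Sn²⁺/Sn (E° = -0.14 V) is the anode, so E°cell = +0.94 V.
Balancing electrons gives n = 2 (lcm of 1 and 2).
ΔG° = −nFE° = −(2)(96485)(+0.94) = -181,392 J = -181.4 kJ.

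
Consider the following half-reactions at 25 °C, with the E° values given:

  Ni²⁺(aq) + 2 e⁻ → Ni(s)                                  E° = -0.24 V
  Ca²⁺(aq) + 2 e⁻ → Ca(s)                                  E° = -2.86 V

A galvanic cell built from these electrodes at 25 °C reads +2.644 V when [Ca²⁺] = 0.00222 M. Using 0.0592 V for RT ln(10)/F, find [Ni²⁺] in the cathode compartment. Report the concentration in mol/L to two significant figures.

Ni²⁺/Ni is the cathode, Ca²⁺/Ca the anode: E°cell = +2.62 V, n = 2.
Overall reaction: Ni²⁺(aq) + Ca(s) → Ni(s) + Ca²⁺(aq); Q = [Ca²⁺]^1/[Ni²⁺]^1.
From E = E° − (0.0592/n) log Q: log Q = (E° − E)·n/0.0592 = (+2.62 − (+2.644))·2/0.0592 = -0.8108.
So 1·log[Ni²⁺] = 1·log(0.00222) − log Q = -2.6536 − (-0.8108) = -1.8428; [Ni²⁺] = 10^(-1.8428) ≈ 0.014 M.

0.014 M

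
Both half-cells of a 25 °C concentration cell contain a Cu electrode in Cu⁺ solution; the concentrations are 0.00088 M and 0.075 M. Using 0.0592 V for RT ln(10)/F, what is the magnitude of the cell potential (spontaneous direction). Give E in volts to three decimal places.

For a concentration cell E°cell = 0. The 0.075 M side is the cathode (reduction is favoured where [Cu⁺] is higher).
With n = 1, E = −(0.0592/1) log([Cu⁺]ₐₙ/[Cu⁺]꜀ₐₜ) = −(0.0592/1) log(0.00088/0.075) = −(0.0592/1)(-1.931) = +0.114 V.

+0.114 V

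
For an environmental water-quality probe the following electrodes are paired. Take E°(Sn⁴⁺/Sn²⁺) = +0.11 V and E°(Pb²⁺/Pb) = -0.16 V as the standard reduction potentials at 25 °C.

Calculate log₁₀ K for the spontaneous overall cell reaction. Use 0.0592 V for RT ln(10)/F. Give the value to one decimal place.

9.1

Cathode: Sn⁴⁺/Sn²⁺; anode: Pb²⁺/Pb. E°cell = +0.27 V, n = 2.
log K = nE°cell / 0.0592 = (2)(+0.27) / 0.0592 = 9.1.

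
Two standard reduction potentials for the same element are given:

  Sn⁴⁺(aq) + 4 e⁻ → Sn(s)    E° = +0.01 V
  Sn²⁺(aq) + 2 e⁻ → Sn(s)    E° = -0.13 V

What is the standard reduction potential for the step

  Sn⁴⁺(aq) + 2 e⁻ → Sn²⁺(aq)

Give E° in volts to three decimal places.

+0.150 V

Sequential free energies add, so n₃E°₃ = n₁E°₁ + n₂E°₂.
With n₃ = 4, and the known step contributing 2×(-0.13) V, the unknown satisfies 2·E° = 4×(+0.01) − 2×(-0.13) = +0.300.
E° = +0.300 / 2 = +0.150 V.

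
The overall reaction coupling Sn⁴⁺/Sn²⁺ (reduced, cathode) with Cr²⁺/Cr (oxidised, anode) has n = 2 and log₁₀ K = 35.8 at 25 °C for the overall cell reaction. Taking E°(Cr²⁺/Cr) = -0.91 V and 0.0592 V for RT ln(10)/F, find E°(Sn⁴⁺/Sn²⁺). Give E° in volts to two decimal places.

+0.15 V

E°cell = (0.0592/n)·log K = (0.0592/2)(35.8) = +1.060 V.
Since Sn⁴⁺/Sn²⁺ is the cathode and Cr²⁺/Cr the anode, E°cell = E°(Sn⁴⁺/Sn²⁺) − E°(Cr²⁺/Cr).
So E°(Sn⁴⁺/Sn²⁺) = E°cell + E°(Cr²⁺/Cr) = +1.060 + (-0.91) = +0.15 V.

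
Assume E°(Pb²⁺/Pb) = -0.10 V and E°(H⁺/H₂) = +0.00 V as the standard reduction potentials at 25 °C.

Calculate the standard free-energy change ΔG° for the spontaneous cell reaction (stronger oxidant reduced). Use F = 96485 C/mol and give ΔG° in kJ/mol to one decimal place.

-19.3 kJ/mol

H⁺/H₂ (E° = +0.00 V) is the cathode; Pb²⁺/Pb (E° = -0.10 V) is the anode, so E°cell = +0.10 V.
Balancing electrons gives n = 2 (lcm of 2 and 2).
ΔG° = −nFE° = −(2)(96485)(+0.10) = -19,297 J = -19.3 kJ/mol.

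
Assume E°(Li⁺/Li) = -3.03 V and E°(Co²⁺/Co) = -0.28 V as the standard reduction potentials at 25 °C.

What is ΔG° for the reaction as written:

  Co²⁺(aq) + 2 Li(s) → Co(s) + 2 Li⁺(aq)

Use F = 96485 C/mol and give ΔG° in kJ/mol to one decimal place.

-530.7 kJ/mol

As written, Co²⁺/Co is reduced (cathode) and Li⁺/Li is oxidised (anode), so E°cell = (-0.28) − (-3.03) = +2.75 V.
Balancing electrons gives n = 2.
ΔG° = −nFE° = −(2)(96485)(+2.75) = -530,668 J = -530.7 kJ/mol.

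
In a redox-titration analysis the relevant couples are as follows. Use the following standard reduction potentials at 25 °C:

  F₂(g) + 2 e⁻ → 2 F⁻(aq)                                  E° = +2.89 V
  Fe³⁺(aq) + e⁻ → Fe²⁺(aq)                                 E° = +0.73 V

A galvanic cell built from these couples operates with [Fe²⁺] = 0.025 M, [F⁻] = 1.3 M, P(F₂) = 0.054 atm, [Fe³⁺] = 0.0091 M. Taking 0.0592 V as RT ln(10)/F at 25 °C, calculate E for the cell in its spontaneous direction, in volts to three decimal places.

+2.142 V

F₂/F⁻ is the cathode (higher E°), Fe³⁺/Fe²⁺ the anode: E°cell = +2.89 − (+0.73) = +2.16 V, n = 2.
Overall: F₂(g) + 2 Fe²⁺(aq) → 2 F⁻(aq) + 2 Fe³⁺(aq)
Q = [F⁻]^2·[Fe³⁺]^2 / (P(F₂)·[Fe²⁺]^2); log Q = 0.618.
E = E° − (0.0592/n) log Q = +2.16 − (0.0592/2)(0.618) = +2.142 V.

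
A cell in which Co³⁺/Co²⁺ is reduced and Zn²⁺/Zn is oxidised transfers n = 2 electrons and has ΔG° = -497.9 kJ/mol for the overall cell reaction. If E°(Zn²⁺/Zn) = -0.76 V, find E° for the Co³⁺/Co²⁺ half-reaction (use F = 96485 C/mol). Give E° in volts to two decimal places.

+1.82 V

E°cell = −ΔG°/(nF) = −(-497.9×10³)/((2)(96485)) = +2.580 V.
Since Co³⁺/Co²⁺ is the cathode and Zn²⁺/Zn the anode, E°cell = E°(Co³⁺/Co²⁺) − E°(Zn²⁺/Zn).
So E°(Co³⁺/Co²⁺) = E°cell + E°(Zn²⁺/Zn) = +2.580 + (-0.76) = +1.82 V.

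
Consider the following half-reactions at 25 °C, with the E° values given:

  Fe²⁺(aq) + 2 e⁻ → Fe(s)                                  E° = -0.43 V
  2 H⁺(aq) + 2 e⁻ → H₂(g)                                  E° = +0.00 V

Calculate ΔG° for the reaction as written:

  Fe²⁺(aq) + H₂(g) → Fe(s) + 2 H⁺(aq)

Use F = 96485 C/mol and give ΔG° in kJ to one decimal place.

As written, Fe²⁺/Fe is reduced (cathode) and H⁺/H₂ is oxidised (anode), so E°cell = (-0.43) − (+0.00) = -0.43 V.
Balancing electrons gives n = 2.
ΔG° = −nFE° = −(2)(96485)(-0.43) = 82,977 J = +83.0 kJ.

+83.0 kJ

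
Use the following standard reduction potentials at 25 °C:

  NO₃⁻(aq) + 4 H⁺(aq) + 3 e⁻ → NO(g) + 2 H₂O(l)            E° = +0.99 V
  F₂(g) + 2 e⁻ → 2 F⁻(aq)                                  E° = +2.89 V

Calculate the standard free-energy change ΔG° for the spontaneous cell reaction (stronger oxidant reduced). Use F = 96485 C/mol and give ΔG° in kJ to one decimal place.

-1099.9 kJ

F₂/F⁻ (E° = +2.89 V) is the cathode; NO₃⁻/NO (E° = +0.99 V) is the anode, so E°cell = +1.90 V.
Balancing electrons gives n = 6 (lcm of 2 and 3).
ΔG° = −nFE° = −(6)(96485)(+1.90) = -1,099,929 J = -1099.9 kJ.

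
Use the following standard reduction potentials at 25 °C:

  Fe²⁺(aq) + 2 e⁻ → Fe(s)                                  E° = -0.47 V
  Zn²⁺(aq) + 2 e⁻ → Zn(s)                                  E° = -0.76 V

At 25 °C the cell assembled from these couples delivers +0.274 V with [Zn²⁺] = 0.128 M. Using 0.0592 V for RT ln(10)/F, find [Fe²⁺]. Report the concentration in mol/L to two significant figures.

Fe²⁺/Fe is the cathode, Zn²⁺/Zn the anode: E°cell = +0.29 V, n = 2.
Overall reaction: Fe²⁺(aq) + Zn(s) → Fe(s) + Zn²⁺(aq); Q = [Zn²⁺]^1/[Fe²⁺]^1.
From E = E° − (0.0592/n) log Q: log Q = (E° − E)·n/0.0592 = (+0.29 − (+0.274))·2/0.0592 = 0.5405.
So 1·log[Fe²⁺] = 1·log(0.128) − log Q = -0.8928 − (0.5405) = -1.4333; [Fe²⁺] = 10^(-1.4333) ≈ 0.037 M.

0.037 M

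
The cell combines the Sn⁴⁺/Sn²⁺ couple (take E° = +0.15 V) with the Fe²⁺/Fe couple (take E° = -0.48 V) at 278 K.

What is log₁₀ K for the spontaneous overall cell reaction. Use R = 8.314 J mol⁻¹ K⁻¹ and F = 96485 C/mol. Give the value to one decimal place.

Cathode: Sn⁴⁺/Sn²⁺; anode: Fe²⁺/Fe. E°cell = (+0.15) − (-0.48) = +0.63 V, with n = 2.
ΔG° = −nFE° = −RT ln K, so ln K = nFE°/(RT) = (2)(96485)(+0.63) / ((8.314)(278)) = 52.599.
log₁₀ K = 52.599 / ln 10 = 22.8.

22.8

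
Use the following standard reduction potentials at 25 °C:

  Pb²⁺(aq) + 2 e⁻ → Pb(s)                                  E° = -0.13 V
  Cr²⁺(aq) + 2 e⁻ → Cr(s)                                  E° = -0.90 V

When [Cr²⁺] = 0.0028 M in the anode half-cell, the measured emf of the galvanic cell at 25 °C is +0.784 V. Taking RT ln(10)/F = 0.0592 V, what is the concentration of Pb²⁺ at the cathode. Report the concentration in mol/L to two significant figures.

Pb²⁺/Pb is the cathode, Cr²⁺/Cr the anode: E°cell = +0.77 V, n = 2.
Overall reaction: Pb²⁺(aq) + Cr(s) → Pb(s) + Cr²⁺(aq); Q = [Cr²⁺]^1/[Pb²⁺]^1.
From E = E° − (0.0592/n) log Q: log Q = (E° − E)·n/0.0592 = (+0.77 − (+0.784))·2/0.0592 = -0.4730.
So 1·log[Pb²⁺] = 1·log(0.0028) − log Q = -2.5528 − (-0.4730) = -2.0798; [Pb²⁺] = 10^(-2.0798) ≈ 0.0083 M.

0.0083 M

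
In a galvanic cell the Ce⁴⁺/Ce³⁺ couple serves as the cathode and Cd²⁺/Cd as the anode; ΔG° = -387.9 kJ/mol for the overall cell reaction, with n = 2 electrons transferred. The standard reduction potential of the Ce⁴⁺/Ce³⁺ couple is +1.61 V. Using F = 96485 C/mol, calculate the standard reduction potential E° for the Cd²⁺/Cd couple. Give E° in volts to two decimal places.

-0.40 V

E°cell = −ΔG°/(nF) = −(-387.9×10³)/((2)(96485)) = +2.010 V.
Since Ce⁴⁺/Ce³⁺ is the cathode and Cd²⁺/Cd the anode, E°cell = E°(Ce⁴⁺/Ce³⁺) − E°(Cd²⁺/Cd).
So E°(Cd²⁺/Cd) = E°(Ce⁴⁺/Ce³⁺) − E°cell = (+1.61) − (+2.010) = -0.40 V.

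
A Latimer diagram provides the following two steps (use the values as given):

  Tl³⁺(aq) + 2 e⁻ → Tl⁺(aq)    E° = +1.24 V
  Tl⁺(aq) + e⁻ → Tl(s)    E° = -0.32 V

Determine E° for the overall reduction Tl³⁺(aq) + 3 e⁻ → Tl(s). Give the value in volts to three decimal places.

Since ΔG° = −nFE° is additive over sequential reductions, n₃E°₃ = n₁E°₁ + n₂E°₂.
E°₃ = (2×+1.24 + 1×-0.32) / 3 = (+2.160) / 3 = +0.720 V.

+0.720 V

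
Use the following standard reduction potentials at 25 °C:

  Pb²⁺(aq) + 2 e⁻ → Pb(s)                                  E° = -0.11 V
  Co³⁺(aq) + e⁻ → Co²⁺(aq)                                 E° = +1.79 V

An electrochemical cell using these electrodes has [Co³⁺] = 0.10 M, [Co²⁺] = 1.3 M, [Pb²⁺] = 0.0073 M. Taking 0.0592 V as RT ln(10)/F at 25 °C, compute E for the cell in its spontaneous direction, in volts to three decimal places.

+1.897 V

Co³⁺/Co²⁺ is the cathode (higher E°), Pb²⁺/Pb the anode: E°cell = +1.79 − (-0.11) = +1.90 V, n = 2.
Overall: 2 Co³⁺(aq) + Pb(s) → 2 Co²⁺(aq) + Pb²⁺(aq)
Q = [Co²⁺]^2·[Pb²⁺] / ([Co³⁺]^2); log Q = 0.091.
E = E° − (0.0592/n) log Q = +1.90 − (0.0592/2)(0.091) = +1.897 V.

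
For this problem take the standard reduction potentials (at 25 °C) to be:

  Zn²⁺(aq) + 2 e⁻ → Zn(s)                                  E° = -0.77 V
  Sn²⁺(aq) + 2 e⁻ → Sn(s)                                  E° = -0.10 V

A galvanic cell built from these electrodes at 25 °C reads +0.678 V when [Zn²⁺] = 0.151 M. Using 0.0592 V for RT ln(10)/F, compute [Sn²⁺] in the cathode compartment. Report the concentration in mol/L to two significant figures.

Sn²⁺/Sn is the cathode, Zn²⁺/Zn the anode: E°cell = +0.67 V, n = 2.
Overall reaction: Sn²⁺(aq) + Zn(s) → Sn(s) + Zn²⁺(aq); Q = [Zn²⁺]^1/[Sn²⁺]^1.
From E = E° − (0.0592/n) log Q: log Q = (E° − E)·n/0.0592 = (+0.67 − (+0.678))·2/0.0592 = -0.2703.
So 1·log[Sn²⁺] = 1·log(0.151) − log Q = -0.8210 − (-0.2703) = -0.5507; [Sn²⁺] = 10^(-0.5507) ≈ 0.28 M.

0.28 M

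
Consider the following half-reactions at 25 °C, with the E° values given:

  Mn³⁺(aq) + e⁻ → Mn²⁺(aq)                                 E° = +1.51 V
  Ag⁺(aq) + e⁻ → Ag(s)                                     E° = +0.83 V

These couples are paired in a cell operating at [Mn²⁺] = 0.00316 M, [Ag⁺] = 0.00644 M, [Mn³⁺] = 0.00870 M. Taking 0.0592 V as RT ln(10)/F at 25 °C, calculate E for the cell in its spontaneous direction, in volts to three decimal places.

+0.836 V

Mn³⁺/Mn²⁺ is the cathode (higher E°), Ag⁺/Ag the anode: E°cell = +1.51 − (+0.83) = +0.68 V, n = 1.
Overall: Mn³⁺(aq) + Ag(s) → Mn²⁺(aq) + Ag⁺(aq)
Q = [Mn²⁺]·[Ag⁺] / ([Mn³⁺]); log Q = -2.631.
E = E° − (0.0592/n) log Q = +0.68 − (0.0592/1)(-2.631) = +0.836 V.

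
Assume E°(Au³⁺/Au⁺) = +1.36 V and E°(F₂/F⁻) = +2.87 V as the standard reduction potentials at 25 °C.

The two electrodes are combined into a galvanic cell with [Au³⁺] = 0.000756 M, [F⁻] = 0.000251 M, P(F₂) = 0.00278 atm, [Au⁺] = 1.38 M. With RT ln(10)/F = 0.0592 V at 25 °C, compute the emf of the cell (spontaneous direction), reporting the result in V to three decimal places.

F₂/F⁻ is the cathode (higher E°), Au³⁺/Au⁺ the anode: E°cell = +2.87 − (+1.36) = +1.51 V, n = 2.
Overall: F₂(g) + Au⁺(aq) → 2 F⁻(aq) + Au³⁺(aq)
Q = [F⁻]^2·[Au³⁺] / (P(F₂)·[Au⁺]); log Q = -7.906.
E = E° − (0.0592/n) log Q = +1.51 − (0.0592/2)(-7.906) = +1.744 V.

+1.744 V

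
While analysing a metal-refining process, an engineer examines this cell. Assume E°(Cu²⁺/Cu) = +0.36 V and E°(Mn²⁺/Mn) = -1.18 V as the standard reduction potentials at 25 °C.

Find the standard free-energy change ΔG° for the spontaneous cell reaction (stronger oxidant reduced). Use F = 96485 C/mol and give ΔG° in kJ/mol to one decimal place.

Cu²⁺/Cu (E° = +0.36 V) is the cathode; Mn²⁺/Mn (E° = -1.18 V) is the anode, so E°cell = +1.54 V.
Balancing electrons gives n = 2 (lcm of 2 and 2).
ΔG° = −nFE° = −(2)(96485)(+1.54) = -297,174 J = -297.2 kJ/mol.

-297.2 kJ/mol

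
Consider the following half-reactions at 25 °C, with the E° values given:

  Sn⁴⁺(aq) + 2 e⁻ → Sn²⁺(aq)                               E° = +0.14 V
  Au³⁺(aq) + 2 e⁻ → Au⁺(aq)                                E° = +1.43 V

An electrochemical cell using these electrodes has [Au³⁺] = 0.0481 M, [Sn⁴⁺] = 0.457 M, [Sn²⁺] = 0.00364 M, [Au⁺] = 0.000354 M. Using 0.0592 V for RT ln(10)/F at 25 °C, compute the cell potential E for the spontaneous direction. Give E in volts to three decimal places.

+1.291 V

Au³⁺/Au⁺ is the cathode (higher E°), Sn⁴⁺/Sn²⁺ the anode: E°cell = +1.43 − (+0.14) = +1.29 V, n = 2.
Overall: Au³⁺(aq) + Sn²⁺(aq) → Au⁺(aq) + Sn⁴⁺(aq)
Q = [Au⁺]·[Sn⁴⁺] / ([Au³⁺]·[Sn²⁺]); log Q = -0.034.
E = E° − (0.0592/n) log Q = +1.29 − (0.0592/2)(-0.034) = +1.291 V.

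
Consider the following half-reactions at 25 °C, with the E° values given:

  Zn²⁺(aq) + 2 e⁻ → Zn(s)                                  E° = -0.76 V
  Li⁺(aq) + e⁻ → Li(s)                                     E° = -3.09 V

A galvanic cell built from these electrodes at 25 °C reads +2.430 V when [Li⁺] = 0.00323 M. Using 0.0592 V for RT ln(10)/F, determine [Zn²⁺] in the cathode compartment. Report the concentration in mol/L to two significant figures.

0.025 M

Zn²⁺/Zn is the cathode, Li⁺/Li the anode: E°cell = +2.33 V, n = 2.
Overall reaction: Zn²⁺(aq) + 2 Li(s) → Zn(s) + 2 Li⁺(aq); Q = [Li⁺]^2/[Zn²⁺]^1.
From E = E° − (0.0592/n) log Q: log Q = (E° − E)·n/0.0592 = (+2.33 − (+2.430))·2/0.0592 = -3.3784.
So 1·log[Zn²⁺] = 2·log(0.00323) − log Q = -4.9816 − (-3.3784) = -1.6032; [Zn²⁺] = 10^(-1.6032) ≈ 0.025 M.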